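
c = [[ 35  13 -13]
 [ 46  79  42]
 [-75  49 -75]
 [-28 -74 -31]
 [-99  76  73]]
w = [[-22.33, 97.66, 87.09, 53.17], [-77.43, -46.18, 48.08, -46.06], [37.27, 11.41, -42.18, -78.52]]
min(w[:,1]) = -46.18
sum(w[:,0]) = -62.49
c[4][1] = 76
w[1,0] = -77.43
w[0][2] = 87.09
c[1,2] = 42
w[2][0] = 37.27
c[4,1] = 76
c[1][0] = 46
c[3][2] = -31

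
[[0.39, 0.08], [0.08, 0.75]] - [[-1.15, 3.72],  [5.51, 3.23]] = [[1.54, -3.64],[-5.43, -2.48]]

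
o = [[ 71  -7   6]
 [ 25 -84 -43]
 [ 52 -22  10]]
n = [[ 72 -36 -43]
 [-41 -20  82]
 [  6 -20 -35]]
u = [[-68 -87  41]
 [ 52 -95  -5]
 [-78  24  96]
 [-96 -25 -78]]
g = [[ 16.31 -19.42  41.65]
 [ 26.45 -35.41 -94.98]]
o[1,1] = -84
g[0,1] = -19.42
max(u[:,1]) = 24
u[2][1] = 24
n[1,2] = 82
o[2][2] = 10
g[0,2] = 41.65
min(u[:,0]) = -96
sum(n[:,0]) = 37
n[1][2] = 82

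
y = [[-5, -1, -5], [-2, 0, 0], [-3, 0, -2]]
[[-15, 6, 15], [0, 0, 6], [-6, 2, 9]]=y @ [[0, 0, -3], [0, -1, 0], [3, -1, 0]]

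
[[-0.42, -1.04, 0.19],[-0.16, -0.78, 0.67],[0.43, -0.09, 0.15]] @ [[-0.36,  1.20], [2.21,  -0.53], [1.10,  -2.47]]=[[-1.94,-0.42], [-0.93,-1.43], [-0.19,0.19]]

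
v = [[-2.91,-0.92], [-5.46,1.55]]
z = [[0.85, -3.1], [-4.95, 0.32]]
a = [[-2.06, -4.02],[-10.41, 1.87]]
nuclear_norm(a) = 14.96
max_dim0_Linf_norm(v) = 5.46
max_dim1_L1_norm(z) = 5.27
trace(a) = -0.19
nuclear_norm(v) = 7.78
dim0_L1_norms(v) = [8.37, 2.47]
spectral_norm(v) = 6.26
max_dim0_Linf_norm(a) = 10.41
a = z + v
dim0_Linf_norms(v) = [5.46, 1.55]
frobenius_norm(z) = 5.91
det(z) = -15.07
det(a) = -45.70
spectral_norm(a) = 10.67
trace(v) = -1.36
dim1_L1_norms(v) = [3.83, 7.01]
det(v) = -9.53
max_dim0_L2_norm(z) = 5.02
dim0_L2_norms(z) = [5.02, 3.12]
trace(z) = 1.17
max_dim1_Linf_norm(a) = 10.41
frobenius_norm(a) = 11.50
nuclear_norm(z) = 8.07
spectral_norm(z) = 5.13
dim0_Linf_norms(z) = [4.95, 3.1]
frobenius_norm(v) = 6.44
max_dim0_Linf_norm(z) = 4.95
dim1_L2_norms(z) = [3.21, 4.96]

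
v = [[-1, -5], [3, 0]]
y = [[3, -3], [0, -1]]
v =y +[[-4, -2], [3, 1]]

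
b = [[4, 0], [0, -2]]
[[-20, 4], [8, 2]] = b@[[-5, 1], [-4, -1]]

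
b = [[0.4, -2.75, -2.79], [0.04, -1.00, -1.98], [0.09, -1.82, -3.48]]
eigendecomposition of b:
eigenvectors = [[0.62, 1.00, -0.96], [0.39, -0.02, -0.25], [0.68, 0.03, 0.11]]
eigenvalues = [-4.43, 0.36, -0.01]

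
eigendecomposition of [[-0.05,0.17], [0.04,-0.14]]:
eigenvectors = [[0.96, -0.77], [0.28, 0.63]]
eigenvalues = [-0.0, -0.19]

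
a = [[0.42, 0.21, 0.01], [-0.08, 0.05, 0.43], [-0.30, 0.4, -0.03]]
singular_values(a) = [0.54, 0.44, 0.42]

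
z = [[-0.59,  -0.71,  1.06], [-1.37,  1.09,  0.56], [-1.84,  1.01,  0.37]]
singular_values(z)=[2.83, 1.35, 0.3]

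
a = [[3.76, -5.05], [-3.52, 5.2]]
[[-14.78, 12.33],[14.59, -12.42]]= a @[[-1.81, 0.78],[1.58, -1.86]]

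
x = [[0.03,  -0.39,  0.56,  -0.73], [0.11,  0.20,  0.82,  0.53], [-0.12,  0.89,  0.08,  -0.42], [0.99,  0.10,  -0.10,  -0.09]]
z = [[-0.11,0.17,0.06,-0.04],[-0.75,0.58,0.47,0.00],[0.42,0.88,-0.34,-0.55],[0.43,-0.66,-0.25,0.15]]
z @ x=[[-0.03, 0.13, 0.09, 0.15], [-0.02, 0.83, 0.09, 0.66], [-0.39, -0.35, 0.98, 0.35], [0.12, -0.51, -0.34, -0.57]]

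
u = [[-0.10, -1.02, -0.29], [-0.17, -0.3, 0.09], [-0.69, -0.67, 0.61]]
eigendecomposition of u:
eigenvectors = [[-0.42, 0.78, 0.76], [0.13, 0.25, -0.25], [0.9, 0.57, 0.60]]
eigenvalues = [0.84, -0.63, 0.01]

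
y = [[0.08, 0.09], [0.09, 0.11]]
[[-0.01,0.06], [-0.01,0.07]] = y @ [[0.10, 0.4],[-0.18, 0.32]]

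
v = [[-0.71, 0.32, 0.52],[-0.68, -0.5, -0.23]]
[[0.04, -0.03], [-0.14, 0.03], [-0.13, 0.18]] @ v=[[-0.01, 0.03, 0.03], [0.08, -0.06, -0.08], [-0.03, -0.13, -0.11]]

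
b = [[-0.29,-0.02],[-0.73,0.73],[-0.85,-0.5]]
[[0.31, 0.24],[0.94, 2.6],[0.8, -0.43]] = b @ [[-1.07, -1.0],[0.22, 2.56]]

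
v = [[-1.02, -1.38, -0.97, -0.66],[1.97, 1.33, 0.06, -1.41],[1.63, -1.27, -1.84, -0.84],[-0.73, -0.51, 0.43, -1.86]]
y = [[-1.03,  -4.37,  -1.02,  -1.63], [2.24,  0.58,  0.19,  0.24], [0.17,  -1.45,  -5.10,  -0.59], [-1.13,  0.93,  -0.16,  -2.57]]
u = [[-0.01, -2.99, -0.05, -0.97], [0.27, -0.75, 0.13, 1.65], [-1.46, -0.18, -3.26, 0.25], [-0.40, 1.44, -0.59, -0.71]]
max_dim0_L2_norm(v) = 2.85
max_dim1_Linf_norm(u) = 3.26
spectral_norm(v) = 3.27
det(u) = 0.10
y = v + u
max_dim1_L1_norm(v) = 5.58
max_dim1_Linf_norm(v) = 1.97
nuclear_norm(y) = 14.90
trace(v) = -3.39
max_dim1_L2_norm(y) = 5.34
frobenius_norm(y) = 8.16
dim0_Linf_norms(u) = [1.46, 2.99, 3.26, 1.65]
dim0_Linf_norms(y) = [2.24, 4.37, 5.1, 2.57]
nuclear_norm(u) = 9.12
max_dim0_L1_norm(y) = 7.33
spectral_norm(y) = 6.28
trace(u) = -4.73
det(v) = -7.55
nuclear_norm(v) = 8.84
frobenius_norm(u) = 5.40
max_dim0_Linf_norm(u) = 3.26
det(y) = 127.18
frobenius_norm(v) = 4.98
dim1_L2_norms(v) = [2.08, 2.76, 2.89, 2.11]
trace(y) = -8.12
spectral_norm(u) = 3.66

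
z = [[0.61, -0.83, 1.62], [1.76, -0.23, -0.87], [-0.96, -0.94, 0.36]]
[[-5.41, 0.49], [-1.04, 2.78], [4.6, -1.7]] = z@ [[-2.98, 1.52],[-3.36, 0.19],[-3.94, -0.17]]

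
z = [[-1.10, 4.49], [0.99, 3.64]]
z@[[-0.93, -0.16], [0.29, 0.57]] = [[2.33, 2.74],[0.13, 1.92]]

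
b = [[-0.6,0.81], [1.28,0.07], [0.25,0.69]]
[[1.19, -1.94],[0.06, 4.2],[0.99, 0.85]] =b @ [[-0.03,3.28], [1.45,0.04]]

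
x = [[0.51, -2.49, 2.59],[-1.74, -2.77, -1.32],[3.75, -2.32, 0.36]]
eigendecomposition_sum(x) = [[2.09, -1.24, 1.68], [-0.93, 0.55, -0.74], [2.38, -1.42, 1.91]] + [[-1.1, 0.49, 1.16],[0.10, -0.04, -0.1],[1.44, -0.64, -1.52]] + [[-0.48,  -1.74,  -0.25], [-0.91,  -3.28,  -0.47], [-0.07,  -0.26,  -0.04]]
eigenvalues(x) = [4.56, -2.66, -3.8]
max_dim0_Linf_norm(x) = 3.75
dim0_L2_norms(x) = [4.17, 4.39, 2.93]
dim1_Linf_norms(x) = [2.59, 2.77, 3.75]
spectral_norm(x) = 5.06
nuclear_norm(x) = 11.21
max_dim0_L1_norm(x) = 7.58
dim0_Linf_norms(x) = [3.75, 2.77, 2.59]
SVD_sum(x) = [[1.85, -2.04, 0.97], [0.25, -0.28, 0.13], [2.61, -2.88, 1.37]] + [[-0.65,-0.67,-0.17],[-2.32,-2.39,-0.60],[0.68,0.70,0.18]] + [[-0.69, 0.22, 1.78], [0.33, -0.11, -0.85], [0.46, -0.15, -1.19]]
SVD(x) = [[-0.58, -0.26, -0.77], [-0.08, -0.93, 0.37], [-0.81, 0.27, 0.51]] @ diag([5.06436302392533, 3.6520733397398497, 2.490037646916066]) @ [[-0.63, 0.7, -0.33], [0.69, 0.71, 0.18], [0.36, -0.12, -0.93]]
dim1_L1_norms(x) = [5.59, 5.83, 6.43]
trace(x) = -1.90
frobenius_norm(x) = 6.72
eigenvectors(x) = [[-0.63, 0.61, 0.47], [0.28, -0.05, 0.88], [-0.72, -0.79, 0.07]]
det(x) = 46.05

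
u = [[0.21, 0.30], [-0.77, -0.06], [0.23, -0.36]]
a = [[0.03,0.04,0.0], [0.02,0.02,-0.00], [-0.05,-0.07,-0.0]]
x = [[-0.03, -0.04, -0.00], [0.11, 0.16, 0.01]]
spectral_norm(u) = 0.83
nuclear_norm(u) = 1.30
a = u @ x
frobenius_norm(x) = 0.20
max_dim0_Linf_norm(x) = 0.16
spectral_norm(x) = 0.20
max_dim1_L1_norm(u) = 0.83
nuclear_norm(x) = 0.20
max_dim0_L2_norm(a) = 0.08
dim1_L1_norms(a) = [0.07, 0.04, 0.12]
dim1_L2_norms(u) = [0.37, 0.77, 0.43]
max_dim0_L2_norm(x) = 0.16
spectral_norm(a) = 0.10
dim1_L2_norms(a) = [0.05, 0.03, 0.09]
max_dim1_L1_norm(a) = 0.12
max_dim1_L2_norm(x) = 0.19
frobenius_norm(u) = 0.96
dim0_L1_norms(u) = [1.21, 0.72]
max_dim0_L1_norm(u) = 1.21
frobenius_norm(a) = 0.10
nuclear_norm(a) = 0.11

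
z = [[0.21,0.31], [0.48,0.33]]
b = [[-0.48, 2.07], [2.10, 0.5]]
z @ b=[[0.55, 0.59],[0.46, 1.16]]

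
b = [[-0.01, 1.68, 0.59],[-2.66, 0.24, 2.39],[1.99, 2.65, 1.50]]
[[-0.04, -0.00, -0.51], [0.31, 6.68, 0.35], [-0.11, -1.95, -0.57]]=b @ [[-0.05, -1.35, 0.05], [-0.05, -0.48, -0.39], [0.08, 1.34, 0.24]]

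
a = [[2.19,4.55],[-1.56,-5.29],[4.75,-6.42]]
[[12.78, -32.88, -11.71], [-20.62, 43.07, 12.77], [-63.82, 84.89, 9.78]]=a @ [[-5.84, 4.91, -0.86], [5.62, -9.59, -2.16]]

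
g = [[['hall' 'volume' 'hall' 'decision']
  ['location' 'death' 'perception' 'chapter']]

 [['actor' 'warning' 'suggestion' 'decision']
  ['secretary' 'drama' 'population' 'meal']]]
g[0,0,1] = 'volume'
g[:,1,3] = ['chapter', 'meal']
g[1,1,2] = 'population'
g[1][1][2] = 'population'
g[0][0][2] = 'hall'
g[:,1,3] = ['chapter', 'meal']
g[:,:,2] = [['hall', 'perception'], ['suggestion', 'population']]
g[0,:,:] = [['hall', 'volume', 'hall', 'decision'], ['location', 'death', 'perception', 'chapter']]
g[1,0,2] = 'suggestion'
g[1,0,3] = 'decision'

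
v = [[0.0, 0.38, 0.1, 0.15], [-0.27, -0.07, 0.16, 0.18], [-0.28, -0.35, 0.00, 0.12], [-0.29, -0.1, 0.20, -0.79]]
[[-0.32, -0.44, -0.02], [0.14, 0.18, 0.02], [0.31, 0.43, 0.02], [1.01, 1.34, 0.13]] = v @[[-0.76, -0.99, -0.11], [-0.57, -0.82, -0.01], [0.29, 0.38, 0.04], [-0.86, -1.13, -0.11]]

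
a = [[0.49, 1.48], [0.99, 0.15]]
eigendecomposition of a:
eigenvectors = [[0.81, -0.73], [0.58, 0.69]]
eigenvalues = [1.54, -0.9]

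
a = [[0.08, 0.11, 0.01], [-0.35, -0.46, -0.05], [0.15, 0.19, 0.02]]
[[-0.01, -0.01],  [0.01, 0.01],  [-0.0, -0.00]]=a @ [[0.66, 0.85], [-0.62, -0.8], [0.93, 1.2]]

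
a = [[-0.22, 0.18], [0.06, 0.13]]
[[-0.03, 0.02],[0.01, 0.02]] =a@[[0.13,0.01], [0.01,0.12]]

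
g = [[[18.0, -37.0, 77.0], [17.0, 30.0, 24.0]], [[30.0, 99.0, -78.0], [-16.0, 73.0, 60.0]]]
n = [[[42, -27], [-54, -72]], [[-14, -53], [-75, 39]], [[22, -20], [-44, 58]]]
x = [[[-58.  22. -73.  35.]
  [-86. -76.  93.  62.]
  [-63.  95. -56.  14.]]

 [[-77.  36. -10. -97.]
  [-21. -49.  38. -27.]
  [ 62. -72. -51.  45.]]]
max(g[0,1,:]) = 30.0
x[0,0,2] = -73.0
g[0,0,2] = 77.0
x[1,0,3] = -97.0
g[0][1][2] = 24.0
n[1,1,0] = -75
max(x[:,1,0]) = -21.0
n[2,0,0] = 22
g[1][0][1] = 99.0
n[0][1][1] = -72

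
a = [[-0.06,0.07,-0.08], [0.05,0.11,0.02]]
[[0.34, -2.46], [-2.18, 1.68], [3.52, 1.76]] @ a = [[-0.14,-0.25,-0.08], [0.21,0.03,0.21], [-0.12,0.44,-0.25]]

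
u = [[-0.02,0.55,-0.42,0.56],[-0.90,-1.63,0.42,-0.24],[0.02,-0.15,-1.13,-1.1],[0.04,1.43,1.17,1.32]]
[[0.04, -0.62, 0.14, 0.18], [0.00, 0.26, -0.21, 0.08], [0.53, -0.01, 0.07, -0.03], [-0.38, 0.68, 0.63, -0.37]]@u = [[0.57, 1.27, -0.22, 0.25],[-0.24, -0.28, 0.44, 0.27],[-0.00, 0.25, -0.34, 0.18],[-0.61, -1.94, -0.7, -1.56]]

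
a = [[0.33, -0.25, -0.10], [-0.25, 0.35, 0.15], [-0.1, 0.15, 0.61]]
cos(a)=[[0.91,0.09,0.06], [0.09,0.9,-0.08], [0.06,-0.08,0.81]]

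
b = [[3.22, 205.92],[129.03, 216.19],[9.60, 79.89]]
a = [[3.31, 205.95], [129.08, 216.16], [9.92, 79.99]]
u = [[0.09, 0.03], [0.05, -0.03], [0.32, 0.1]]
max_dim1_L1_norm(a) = 345.24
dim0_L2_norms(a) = [129.5, 309.09]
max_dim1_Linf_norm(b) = 216.19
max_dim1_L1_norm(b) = 345.22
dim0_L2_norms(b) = [129.43, 309.07]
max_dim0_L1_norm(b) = 502.0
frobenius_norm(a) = 335.13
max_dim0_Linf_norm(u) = 0.32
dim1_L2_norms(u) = [0.09, 0.06, 0.34]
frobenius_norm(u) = 0.35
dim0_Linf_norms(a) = [129.08, 216.16]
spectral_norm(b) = 324.41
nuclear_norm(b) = 408.27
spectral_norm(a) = 324.48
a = u + b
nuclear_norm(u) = 0.39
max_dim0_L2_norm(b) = 309.07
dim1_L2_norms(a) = [205.98, 251.77, 80.6]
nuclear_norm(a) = 408.28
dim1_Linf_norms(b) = [205.92, 216.19, 79.89]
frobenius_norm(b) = 335.07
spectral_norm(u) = 0.35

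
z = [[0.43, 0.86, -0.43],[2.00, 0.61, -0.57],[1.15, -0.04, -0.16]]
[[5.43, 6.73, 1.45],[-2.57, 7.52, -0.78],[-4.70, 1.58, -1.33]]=z @ [[-4.64, 1.17, -2.02], [5.9, 5.79, -0.35], [-5.46, -2.90, -6.10]]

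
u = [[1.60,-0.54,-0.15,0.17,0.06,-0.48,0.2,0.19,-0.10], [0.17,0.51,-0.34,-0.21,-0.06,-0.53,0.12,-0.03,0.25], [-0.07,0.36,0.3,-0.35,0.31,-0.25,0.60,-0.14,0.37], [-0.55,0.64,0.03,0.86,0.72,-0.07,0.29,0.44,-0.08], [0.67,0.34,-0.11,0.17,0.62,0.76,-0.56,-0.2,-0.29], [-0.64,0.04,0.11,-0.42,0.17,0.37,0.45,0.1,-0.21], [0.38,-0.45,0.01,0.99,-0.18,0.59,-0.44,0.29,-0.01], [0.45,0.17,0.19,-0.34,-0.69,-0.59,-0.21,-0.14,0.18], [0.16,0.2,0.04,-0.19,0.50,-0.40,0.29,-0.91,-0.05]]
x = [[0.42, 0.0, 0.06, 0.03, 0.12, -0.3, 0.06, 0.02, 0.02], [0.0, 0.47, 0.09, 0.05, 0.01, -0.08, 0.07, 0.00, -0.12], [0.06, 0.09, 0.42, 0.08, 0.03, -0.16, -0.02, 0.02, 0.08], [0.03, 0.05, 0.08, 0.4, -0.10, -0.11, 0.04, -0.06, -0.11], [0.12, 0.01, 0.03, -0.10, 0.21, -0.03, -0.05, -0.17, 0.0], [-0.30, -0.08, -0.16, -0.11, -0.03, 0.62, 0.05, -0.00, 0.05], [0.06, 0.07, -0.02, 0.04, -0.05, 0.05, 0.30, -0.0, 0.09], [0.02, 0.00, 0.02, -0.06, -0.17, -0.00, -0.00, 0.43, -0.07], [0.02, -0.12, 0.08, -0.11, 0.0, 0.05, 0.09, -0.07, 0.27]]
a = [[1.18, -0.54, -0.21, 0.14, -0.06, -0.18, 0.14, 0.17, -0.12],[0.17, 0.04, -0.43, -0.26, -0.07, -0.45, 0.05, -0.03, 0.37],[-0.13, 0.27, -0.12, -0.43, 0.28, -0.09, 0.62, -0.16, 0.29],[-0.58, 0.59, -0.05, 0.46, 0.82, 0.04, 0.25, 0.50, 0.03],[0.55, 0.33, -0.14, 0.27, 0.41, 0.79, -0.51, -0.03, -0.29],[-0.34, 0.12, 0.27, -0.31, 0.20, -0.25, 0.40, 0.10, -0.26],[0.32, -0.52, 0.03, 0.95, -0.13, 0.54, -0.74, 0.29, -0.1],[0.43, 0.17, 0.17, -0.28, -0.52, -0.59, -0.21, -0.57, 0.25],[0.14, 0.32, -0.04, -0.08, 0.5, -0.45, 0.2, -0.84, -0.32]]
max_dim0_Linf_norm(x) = 0.62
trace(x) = 3.54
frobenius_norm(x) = 1.44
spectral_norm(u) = 2.23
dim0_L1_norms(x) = [1.03, 0.89, 0.96, 0.98, 0.72, 1.4, 0.68, 0.77, 0.81]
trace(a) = 0.09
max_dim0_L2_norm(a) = 1.58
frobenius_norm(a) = 3.54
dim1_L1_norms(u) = [3.49, 2.22, 2.75, 3.68, 3.72, 2.51, 3.34, 2.96, 2.74]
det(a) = -0.03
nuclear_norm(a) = 8.77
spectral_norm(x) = 0.96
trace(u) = 3.63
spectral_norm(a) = 2.18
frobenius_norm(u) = 3.88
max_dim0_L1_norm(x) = 1.4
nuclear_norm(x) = 3.55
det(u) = 0.22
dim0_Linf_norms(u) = [1.6, 0.64, 0.34, 0.99, 0.72, 0.76, 0.6, 0.91, 0.37]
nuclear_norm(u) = 9.86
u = a + x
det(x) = -0.00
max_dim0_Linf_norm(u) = 1.6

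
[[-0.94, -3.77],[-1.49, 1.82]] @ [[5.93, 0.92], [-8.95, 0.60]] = [[28.17, -3.13], [-25.12, -0.28]]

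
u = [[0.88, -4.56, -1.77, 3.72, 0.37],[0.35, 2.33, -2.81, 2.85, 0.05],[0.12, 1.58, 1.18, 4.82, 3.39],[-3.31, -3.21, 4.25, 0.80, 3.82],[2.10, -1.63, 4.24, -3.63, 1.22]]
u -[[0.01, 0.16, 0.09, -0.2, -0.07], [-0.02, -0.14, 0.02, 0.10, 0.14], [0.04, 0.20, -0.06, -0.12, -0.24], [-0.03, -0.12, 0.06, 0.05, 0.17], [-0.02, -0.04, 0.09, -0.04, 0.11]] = [[0.87, -4.72, -1.86, 3.92, 0.44], [0.37, 2.47, -2.83, 2.75, -0.09], [0.08, 1.38, 1.24, 4.94, 3.63], [-3.28, -3.09, 4.19, 0.75, 3.65], [2.12, -1.59, 4.15, -3.59, 1.11]]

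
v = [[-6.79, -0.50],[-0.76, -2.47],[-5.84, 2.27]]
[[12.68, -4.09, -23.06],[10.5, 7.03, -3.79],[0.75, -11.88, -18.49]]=v @ [[-1.59, 0.83, 3.36], [-3.76, -3.1, 0.5]]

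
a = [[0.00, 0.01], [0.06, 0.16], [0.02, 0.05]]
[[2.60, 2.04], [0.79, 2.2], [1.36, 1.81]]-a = [[2.6, 2.03], [0.73, 2.04], [1.34, 1.76]]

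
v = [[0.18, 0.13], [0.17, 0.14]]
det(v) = 0.003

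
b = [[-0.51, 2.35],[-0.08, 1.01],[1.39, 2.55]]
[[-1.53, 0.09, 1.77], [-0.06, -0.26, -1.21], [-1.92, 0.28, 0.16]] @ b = [[3.23, 1.01], [-1.63, -3.49], [1.18, -3.82]]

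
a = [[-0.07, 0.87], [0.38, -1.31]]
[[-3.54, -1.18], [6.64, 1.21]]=a @[[4.80, -2.09], [-3.68, -1.53]]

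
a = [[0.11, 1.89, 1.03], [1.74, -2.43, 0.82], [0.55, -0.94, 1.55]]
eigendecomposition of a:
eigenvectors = [[0.52, -0.89, 0.8],[-0.82, -0.44, 0.43],[-0.22, 0.12, 0.42]]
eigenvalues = [-3.31, 0.89, 1.65]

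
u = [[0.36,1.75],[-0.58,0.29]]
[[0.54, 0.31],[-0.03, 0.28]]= u @ [[0.18, -0.36], [0.27, 0.25]]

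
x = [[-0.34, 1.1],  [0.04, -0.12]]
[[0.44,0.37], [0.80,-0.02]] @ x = [[-0.13,  0.44], [-0.27,  0.88]]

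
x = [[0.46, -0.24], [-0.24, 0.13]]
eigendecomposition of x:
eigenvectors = [[0.89,0.47], [-0.47,0.89]]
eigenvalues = [0.59, 0.0]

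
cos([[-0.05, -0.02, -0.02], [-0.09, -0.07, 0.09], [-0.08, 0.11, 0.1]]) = [[1.0,-0.0,0.0],  [-0.00,0.99,-0.00],  [0.01,-0.00,0.99]]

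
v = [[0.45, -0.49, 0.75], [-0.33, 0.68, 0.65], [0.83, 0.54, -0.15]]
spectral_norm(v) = 1.01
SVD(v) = [[0.74,  0.59,  0.32],[0.39,  0.01,  -0.92],[-0.55,  0.81,  -0.22]] @ diag([1.0053922007314768, 1.0001505285028132, 0.995382058831613]) @ [[-0.25, -0.39, 0.88],  [0.93, 0.15, 0.33],  [0.26, -0.91, -0.33]]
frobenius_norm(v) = 1.73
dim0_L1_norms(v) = [1.61, 1.71, 1.55]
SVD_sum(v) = [[-0.19, -0.29, 0.66], [-0.10, -0.15, 0.35], [0.14, 0.22, -0.49]] + [[0.55, 0.09, 0.2],[0.01, 0.00, 0.00],[0.75, 0.12, 0.27]] + [[0.08, -0.29, -0.10], [-0.24, 0.83, 0.30], [-0.06, 0.20, 0.07]]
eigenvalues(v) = [(-1+0j), (0.99+0.1j), (0.99-0.1j)]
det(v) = -1.00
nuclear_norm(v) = 3.00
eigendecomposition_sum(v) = [[-0.27+0.00j, (-0.21-0j), 0.40-0.00j], [(-0.21+0j), -0.16-0.00j, (0.3-0j)], [(0.4-0j), 0.30+0.00j, (-0.58+0j)]] + [[(0.36+0.03j), -0.14+0.36j, (0.18+0.21j)], [-0.06-0.39j, 0.42+0.05j, (0.18-0.24j)], [0.22-0.18j, 0.12+0.28j, (0.21+0.02j)]] + [[0.36-0.03j, (-0.14-0.36j), (0.18-0.21j)],[-0.06+0.39j, 0.42-0.05j, (0.18+0.24j)],[(0.22+0.18j), 0.12-0.28j, 0.21-0.02j]]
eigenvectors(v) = [[-0.52+0.00j, -0.14+0.58j, (-0.14-0.58j)], [(-0.39+0j), 0.65+0.00j, 0.65-0.00j], [(0.76+0j), 0.24+0.40j, 0.24-0.40j]]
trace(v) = 0.98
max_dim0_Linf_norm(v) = 0.83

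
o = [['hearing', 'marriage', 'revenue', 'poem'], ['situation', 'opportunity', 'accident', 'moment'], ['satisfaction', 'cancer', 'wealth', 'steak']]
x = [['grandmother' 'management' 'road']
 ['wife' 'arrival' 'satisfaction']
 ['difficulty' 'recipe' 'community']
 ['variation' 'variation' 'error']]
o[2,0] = 'satisfaction'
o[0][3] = 'poem'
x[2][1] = 'recipe'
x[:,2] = ['road', 'satisfaction', 'community', 'error']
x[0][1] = 'management'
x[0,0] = 'grandmother'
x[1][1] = 'arrival'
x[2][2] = 'community'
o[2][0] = 'satisfaction'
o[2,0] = 'satisfaction'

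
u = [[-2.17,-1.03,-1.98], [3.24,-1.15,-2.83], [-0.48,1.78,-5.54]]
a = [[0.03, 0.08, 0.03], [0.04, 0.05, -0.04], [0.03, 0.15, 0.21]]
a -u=[[2.2, 1.11, 2.01], [-3.2, 1.20, 2.79], [0.51, -1.63, 5.75]]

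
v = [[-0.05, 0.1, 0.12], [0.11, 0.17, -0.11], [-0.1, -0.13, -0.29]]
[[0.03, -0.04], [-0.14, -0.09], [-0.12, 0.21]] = v @[[0.02, -0.66],[-0.47, -0.35],[0.61, -0.35]]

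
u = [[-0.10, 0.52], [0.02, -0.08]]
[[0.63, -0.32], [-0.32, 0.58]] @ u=[[-0.07, 0.35], [0.04, -0.21]]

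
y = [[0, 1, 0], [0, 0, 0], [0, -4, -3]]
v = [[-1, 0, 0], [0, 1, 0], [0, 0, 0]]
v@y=[[0, -1, 0], [0, 0, 0], [0, 0, 0]]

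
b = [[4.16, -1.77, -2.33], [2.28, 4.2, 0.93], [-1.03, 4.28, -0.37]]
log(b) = [[1.58+0.30j, -0.36-0.45j, (-0.4+0.76j)],  [(0.41-0.26j), 1.59+0.39j, (0.14-0.66j)],  [(-0.14+0.97j), (0.72-1.45j), (0.85+2.45j)]]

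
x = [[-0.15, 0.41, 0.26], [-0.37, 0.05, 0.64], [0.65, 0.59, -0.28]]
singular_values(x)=[1.06, 0.71, 0.16]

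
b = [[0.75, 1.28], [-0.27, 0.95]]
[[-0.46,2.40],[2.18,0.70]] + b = [[0.29, 3.68], [1.91, 1.65]]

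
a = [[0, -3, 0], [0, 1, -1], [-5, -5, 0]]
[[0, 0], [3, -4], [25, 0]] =a@[[-5, 0], [0, 0], [-3, 4]]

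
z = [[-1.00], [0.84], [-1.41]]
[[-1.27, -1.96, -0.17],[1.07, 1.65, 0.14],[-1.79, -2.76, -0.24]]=z @ [[1.27,  1.96,  0.17]]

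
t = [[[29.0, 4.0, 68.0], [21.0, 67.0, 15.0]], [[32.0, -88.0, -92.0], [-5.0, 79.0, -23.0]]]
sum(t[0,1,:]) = 103.0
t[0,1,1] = 67.0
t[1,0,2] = -92.0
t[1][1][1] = 79.0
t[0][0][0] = 29.0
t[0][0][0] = 29.0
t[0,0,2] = 68.0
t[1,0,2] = -92.0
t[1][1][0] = -5.0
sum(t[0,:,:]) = 204.0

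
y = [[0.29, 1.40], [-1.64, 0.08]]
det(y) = 2.32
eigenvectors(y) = [[-0.05-0.68j,  -0.05+0.68j],  [(0.73+0j),  (0.73-0j)]]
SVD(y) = [[-0.41,  0.91], [0.91,  0.41]] @ diag([1.6906690235665864, 1.3717646491845472]) @ [[-0.96, -0.29],[-0.29, 0.96]]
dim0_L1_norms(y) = [1.93, 1.48]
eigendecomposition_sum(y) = [[(0.15+0.75j), (0.7-0.09j)], [-0.82+0.10j, (0.04+0.76j)]] + [[(0.15-0.75j), 0.70+0.09j], [-0.82-0.10j, 0.04-0.76j]]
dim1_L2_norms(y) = [1.43, 1.64]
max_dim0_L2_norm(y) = 1.67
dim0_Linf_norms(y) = [1.64, 1.4]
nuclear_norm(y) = 3.06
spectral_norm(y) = 1.69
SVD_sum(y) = [[0.66, 0.2], [-1.48, -0.45]] + [[-0.37, 1.2],[-0.16, 0.53]]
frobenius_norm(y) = 2.18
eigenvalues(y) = [(0.18+1.51j), (0.18-1.51j)]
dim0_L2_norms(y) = [1.67, 1.4]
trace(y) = 0.37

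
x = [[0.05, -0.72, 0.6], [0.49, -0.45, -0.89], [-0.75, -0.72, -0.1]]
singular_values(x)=[1.21, 1.12, 0.71]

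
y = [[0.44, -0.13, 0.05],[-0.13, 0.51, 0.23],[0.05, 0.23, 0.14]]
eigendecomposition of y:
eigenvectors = [[0.23, 0.88, -0.42],  [0.45, 0.28, 0.85],  [-0.86, 0.39, 0.33]]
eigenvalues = [0.01, 0.42, 0.66]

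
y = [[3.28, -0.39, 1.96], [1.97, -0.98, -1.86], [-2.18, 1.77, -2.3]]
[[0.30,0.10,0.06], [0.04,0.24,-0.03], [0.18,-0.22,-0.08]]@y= [[1.05,-0.11,0.26],[0.67,-0.3,-0.30],[0.33,0.00,0.95]]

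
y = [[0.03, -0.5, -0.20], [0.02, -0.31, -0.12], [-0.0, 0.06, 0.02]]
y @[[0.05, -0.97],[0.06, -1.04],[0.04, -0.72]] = [[-0.04, 0.63], [-0.02, 0.39], [0.00, -0.08]]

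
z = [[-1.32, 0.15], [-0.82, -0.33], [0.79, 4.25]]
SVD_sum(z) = [[-0.03, -0.13], [-0.10, -0.48], [0.91, 4.22]] + [[-1.29, 0.28], [-0.72, 0.15], [-0.12, 0.03]]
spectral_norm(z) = 4.35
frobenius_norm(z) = 4.61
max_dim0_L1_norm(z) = 4.73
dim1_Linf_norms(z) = [1.32, 0.82, 4.25]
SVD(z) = [[0.03, 0.87], [0.11, 0.48], [-0.99, 0.08]] @ diag([4.351332845643117, 1.51614724430953]) @ [[-0.21, -0.98], [-0.98, 0.21]]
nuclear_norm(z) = 5.87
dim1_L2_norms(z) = [1.33, 0.88, 4.32]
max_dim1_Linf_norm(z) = 4.25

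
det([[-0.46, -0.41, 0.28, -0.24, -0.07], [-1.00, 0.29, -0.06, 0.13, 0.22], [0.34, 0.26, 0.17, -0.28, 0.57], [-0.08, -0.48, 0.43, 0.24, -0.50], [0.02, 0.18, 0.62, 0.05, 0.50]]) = -0.009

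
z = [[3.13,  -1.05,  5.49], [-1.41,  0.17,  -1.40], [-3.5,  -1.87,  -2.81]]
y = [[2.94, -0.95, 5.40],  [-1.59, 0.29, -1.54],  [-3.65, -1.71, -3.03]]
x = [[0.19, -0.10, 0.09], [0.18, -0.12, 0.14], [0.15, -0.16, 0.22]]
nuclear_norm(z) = 10.77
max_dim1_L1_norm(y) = 9.29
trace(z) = 0.49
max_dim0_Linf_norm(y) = 5.4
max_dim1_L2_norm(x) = 0.31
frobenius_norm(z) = 8.29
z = x + y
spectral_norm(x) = 0.46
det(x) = 0.00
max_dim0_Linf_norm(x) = 0.22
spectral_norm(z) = 7.88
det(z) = 7.07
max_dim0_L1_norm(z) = 9.7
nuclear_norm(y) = 10.83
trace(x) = 0.29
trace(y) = 0.20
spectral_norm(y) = 7.95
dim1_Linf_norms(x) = [0.19, 0.18, 0.22]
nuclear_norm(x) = 0.55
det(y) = 9.31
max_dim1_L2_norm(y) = 6.22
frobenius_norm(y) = 8.31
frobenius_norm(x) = 0.47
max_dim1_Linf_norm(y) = 5.4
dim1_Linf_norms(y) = [5.4, 1.59, 3.65]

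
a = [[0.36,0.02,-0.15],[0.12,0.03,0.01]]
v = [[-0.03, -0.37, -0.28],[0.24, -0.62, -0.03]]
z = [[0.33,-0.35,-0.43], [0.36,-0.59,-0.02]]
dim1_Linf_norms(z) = [0.43, 0.59]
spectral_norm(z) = 0.88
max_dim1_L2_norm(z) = 0.69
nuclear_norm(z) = 1.22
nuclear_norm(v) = 1.04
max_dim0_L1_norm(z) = 0.94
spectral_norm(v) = 0.77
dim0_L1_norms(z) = [0.69, 0.94, 0.45]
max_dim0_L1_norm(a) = 0.48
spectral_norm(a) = 0.41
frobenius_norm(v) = 0.81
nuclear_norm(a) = 0.46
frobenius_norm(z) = 0.95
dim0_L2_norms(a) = [0.38, 0.04, 0.15]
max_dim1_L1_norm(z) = 1.11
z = v + a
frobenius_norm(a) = 0.41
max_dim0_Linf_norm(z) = 0.59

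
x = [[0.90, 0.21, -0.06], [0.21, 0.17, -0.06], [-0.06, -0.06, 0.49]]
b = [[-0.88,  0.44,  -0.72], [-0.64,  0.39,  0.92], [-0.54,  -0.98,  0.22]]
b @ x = [[-0.66, -0.07, -0.33], [-0.55, -0.12, 0.47], [-0.70, -0.29, 0.2]]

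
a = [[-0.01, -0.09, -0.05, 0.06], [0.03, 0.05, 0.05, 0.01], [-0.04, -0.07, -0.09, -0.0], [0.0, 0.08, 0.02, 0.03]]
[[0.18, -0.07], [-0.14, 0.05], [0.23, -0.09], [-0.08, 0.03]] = a @ [[-0.84, 0.32], [-0.72, 0.28], [-1.59, 0.61], [0.39, -0.15]]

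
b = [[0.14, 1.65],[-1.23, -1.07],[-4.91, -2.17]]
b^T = [[0.14, -1.23, -4.91], [1.65, -1.07, -2.17]]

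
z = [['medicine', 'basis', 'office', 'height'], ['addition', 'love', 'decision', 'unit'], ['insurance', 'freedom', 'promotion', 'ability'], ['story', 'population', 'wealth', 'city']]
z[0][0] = 'medicine'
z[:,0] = ['medicine', 'addition', 'insurance', 'story']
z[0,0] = 'medicine'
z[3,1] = 'population'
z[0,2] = 'office'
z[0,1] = 'basis'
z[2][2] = 'promotion'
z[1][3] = 'unit'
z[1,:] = ['addition', 'love', 'decision', 'unit']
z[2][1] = 'freedom'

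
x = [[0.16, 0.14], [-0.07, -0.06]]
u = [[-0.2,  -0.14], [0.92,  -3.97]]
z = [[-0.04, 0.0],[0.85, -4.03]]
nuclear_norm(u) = 4.30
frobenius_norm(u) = 4.08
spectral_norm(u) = 4.08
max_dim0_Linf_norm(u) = 3.97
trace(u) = -4.17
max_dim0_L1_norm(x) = 0.23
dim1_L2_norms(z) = [0.04, 4.12]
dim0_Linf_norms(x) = [0.16, 0.14]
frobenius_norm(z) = 4.12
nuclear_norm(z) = 4.16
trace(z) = -4.07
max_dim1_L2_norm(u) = 4.08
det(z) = 0.16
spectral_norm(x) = 0.23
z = u + x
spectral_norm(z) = 4.12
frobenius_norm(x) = 0.23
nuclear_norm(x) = 0.23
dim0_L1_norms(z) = [0.89, 4.03]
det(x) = 0.00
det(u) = 0.92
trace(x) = 0.10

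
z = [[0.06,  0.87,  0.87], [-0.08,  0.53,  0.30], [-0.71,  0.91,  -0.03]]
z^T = [[0.06, -0.08, -0.71], [0.87, 0.53, 0.91], [0.87, 0.30, -0.03]]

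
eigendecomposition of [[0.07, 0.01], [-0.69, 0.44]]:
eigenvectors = [[-0.45, -0.03], [-0.89, -1.00]]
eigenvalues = [0.09, 0.42]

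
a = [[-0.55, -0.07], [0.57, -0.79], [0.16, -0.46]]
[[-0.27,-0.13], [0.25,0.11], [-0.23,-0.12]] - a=[[0.28, -0.06], [-0.32, 0.9], [-0.39, 0.34]]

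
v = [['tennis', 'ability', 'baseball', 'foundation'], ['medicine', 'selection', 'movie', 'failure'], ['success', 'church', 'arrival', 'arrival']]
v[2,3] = 'arrival'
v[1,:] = ['medicine', 'selection', 'movie', 'failure']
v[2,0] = 'success'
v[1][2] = 'movie'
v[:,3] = ['foundation', 'failure', 'arrival']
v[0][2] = 'baseball'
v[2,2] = 'arrival'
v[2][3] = 'arrival'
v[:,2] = ['baseball', 'movie', 'arrival']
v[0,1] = 'ability'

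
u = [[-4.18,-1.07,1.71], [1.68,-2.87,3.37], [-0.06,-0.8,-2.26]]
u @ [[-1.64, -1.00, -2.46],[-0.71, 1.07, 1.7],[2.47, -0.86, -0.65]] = [[11.84, 1.56, 7.35], [7.61, -7.65, -11.20], [-4.92, 1.15, 0.26]]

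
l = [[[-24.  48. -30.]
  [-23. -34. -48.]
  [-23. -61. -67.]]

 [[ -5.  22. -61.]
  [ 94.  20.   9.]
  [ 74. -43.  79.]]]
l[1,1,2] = 9.0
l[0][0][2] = -30.0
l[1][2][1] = -43.0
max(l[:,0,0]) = -5.0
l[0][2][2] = -67.0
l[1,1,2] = 9.0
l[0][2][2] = -67.0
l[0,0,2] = -30.0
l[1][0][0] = -5.0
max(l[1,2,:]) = 79.0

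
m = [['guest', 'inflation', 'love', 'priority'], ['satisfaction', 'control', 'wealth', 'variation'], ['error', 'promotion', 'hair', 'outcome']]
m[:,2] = ['love', 'wealth', 'hair']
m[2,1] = 'promotion'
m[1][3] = 'variation'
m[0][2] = 'love'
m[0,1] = 'inflation'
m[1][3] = 'variation'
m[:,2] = ['love', 'wealth', 'hair']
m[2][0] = 'error'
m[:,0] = ['guest', 'satisfaction', 'error']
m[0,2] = 'love'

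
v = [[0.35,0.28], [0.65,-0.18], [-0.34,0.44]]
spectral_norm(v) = 0.85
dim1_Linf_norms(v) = [0.35, 0.65, 0.44]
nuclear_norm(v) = 1.34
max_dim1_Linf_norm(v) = 0.65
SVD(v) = [[-0.26, 0.80], [-0.79, 0.15], [0.56, 0.58]] @ diag([0.8530802645618466, 0.4870873250404796]) @ [[-0.93, 0.37], [0.37, 0.93]]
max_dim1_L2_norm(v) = 0.67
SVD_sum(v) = [[0.21, -0.08], [0.62, -0.25], [-0.44, 0.18]] + [[0.14,0.36], [0.03,0.07], [0.10,0.26]]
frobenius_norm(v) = 0.98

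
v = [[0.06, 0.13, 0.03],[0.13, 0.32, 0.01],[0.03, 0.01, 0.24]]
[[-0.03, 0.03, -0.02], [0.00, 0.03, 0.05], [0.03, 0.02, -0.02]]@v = [[0.00, 0.01, -0.01], [0.01, 0.01, 0.01], [0.00, 0.01, -0.0]]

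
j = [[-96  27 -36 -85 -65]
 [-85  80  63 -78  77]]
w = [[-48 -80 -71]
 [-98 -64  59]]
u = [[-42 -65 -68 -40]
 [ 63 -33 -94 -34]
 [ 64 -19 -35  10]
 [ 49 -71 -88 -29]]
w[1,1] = -64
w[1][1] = -64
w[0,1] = -80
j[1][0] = -85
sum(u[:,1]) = -188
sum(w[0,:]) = -199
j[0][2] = -36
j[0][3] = -85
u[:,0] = [-42, 63, 64, 49]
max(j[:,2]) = 63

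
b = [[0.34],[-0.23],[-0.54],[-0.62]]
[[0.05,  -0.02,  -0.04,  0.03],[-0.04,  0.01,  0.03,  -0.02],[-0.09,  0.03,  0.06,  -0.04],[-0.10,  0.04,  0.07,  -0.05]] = b@ [[0.16, -0.06, -0.11, 0.08]]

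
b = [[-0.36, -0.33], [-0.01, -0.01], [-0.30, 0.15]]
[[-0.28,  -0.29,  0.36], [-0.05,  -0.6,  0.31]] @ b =[[-0.0, 0.15], [-0.07, 0.07]]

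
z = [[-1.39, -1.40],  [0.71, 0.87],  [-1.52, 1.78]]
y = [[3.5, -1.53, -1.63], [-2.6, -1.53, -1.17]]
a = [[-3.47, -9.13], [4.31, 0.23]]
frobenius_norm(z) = 3.26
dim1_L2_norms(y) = [4.15, 3.24]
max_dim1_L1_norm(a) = 12.6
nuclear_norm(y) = 7.27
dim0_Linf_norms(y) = [3.5, 1.53, 1.63]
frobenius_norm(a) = 10.68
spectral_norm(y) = 4.45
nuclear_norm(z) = 4.60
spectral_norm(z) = 2.43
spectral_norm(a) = 9.95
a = y @ z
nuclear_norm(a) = 13.83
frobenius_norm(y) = 5.26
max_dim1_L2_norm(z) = 2.34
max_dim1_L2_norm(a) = 9.77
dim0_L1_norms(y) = [6.1, 3.06, 2.8]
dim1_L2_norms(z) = [1.97, 1.12, 2.34]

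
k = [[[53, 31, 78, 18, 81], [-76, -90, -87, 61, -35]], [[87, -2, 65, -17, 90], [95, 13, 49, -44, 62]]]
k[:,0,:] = [[53, 31, 78, 18, 81], [87, -2, 65, -17, 90]]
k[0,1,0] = -76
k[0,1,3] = 61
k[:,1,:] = [[-76, -90, -87, 61, -35], [95, 13, 49, -44, 62]]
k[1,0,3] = -17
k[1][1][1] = 13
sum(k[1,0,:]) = 223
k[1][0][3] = -17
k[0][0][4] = 81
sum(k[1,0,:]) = 223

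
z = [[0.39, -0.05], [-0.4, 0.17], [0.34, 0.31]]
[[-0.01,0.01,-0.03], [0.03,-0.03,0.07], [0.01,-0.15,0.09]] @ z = [[-0.02, -0.01], [0.05, 0.02], [0.09, 0.0]]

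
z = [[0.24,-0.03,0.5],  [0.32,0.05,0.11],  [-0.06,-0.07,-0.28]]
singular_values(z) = [0.67, 0.24, 0.08]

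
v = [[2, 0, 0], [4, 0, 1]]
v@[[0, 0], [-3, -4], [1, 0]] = [[0, 0], [1, 0]]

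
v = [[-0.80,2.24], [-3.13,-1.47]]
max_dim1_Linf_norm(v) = 3.13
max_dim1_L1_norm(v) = 4.6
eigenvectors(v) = [[-0.08-0.64j, -0.08+0.64j],[0.76+0.00j, (0.76-0j)]]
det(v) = 8.19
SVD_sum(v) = [[0.37, 0.21], [-2.99, -1.72]] + [[-1.17, 2.03],[-0.14, 0.25]]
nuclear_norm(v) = 5.83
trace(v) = -2.27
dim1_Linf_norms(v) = [2.24, 3.13]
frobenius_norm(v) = 4.20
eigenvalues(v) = [(-1.14+2.63j), (-1.14-2.63j)]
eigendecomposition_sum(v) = [[-0.40+1.39j, 1.12+0.48j], [-1.57-0.68j, -0.74+1.24j]] + [[(-0.4-1.39j),  1.12-0.48j], [(-1.57+0.68j),  -0.74-1.24j]]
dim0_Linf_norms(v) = [3.13, 2.24]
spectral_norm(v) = 3.47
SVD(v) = [[0.12, -0.99], [-0.99, -0.12]] @ diag([3.472039490891856, 2.358037695561167]) @ [[0.87, 0.50], [0.50, -0.87]]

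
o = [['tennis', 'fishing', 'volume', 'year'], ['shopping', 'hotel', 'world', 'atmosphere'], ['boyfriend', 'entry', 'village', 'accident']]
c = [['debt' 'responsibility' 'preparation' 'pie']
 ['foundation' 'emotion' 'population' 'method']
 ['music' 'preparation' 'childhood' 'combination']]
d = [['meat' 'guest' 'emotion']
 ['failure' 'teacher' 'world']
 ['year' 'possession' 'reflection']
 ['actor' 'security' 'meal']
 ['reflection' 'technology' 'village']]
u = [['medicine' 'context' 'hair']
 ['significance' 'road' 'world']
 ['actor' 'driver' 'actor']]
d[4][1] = 'technology'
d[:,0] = ['meat', 'failure', 'year', 'actor', 'reflection']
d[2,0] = 'year'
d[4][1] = 'technology'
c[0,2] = 'preparation'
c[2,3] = 'combination'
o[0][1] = 'fishing'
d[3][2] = 'meal'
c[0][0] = 'debt'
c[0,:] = ['debt', 'responsibility', 'preparation', 'pie']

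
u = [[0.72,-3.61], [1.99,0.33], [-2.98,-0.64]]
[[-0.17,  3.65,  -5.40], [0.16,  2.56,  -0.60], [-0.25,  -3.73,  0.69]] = u@[[0.07, 1.41, -0.53], [0.06, -0.73, 1.39]]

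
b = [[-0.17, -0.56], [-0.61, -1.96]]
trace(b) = -2.13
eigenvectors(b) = [[0.95, 0.27], [-0.30, 0.96]]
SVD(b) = [[-0.27, -0.96],  [-0.96, 0.27]] @ diag([2.134522080784749, 0.003935307147027221]) @ [[0.30,0.95], [-0.95,0.30]]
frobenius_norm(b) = 2.13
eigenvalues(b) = [0.0, -2.13]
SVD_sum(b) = [[-0.17, -0.56], [-0.61, -1.96]] + [[0.0, -0.0], [-0.00, 0.0]]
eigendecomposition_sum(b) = [[0.00, -0.0], [-0.0, 0.0]] + [[-0.17,-0.56],[-0.61,-1.96]]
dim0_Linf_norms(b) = [0.61, 1.96]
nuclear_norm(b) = 2.14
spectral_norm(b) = 2.13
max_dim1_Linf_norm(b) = 1.96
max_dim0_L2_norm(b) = 2.04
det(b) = -0.01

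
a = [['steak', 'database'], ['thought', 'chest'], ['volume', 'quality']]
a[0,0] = 'steak'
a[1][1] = 'chest'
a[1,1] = 'chest'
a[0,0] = 'steak'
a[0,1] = 'database'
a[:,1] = ['database', 'chest', 'quality']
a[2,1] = 'quality'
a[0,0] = 'steak'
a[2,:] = ['volume', 'quality']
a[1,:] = ['thought', 'chest']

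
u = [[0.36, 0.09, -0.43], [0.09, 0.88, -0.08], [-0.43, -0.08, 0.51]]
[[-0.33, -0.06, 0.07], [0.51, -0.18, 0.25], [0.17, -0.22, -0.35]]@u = [[-0.15, -0.09, 0.18],  [0.06, -0.13, -0.08],  [0.19, -0.15, -0.23]]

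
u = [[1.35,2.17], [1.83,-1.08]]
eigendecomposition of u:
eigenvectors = [[0.89, -0.52], [0.46, 0.85]]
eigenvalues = [2.47, -2.2]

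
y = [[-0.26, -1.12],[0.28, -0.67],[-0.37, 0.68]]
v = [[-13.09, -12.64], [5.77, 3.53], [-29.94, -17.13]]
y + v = [[-13.35, -13.76], [6.05, 2.86], [-30.31, -16.45]]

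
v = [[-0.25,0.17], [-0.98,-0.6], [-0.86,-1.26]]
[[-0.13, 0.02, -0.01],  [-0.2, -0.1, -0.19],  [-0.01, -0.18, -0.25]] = v@[[0.35, 0.02, 0.12], [-0.23, 0.13, 0.12]]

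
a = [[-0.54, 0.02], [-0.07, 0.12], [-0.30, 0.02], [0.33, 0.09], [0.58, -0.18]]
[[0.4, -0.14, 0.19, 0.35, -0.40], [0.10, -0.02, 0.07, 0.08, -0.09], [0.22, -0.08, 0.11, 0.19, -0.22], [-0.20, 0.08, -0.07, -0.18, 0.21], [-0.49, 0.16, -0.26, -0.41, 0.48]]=a @ [[-0.72, 0.26, -0.33, -0.63, 0.73], [0.41, -0.04, 0.38, 0.26, -0.29]]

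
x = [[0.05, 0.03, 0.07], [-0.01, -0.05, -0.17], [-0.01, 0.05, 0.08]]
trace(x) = 0.08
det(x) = 0.00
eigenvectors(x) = [[(-0.89+0j), (0.3-0.1j), 0.30+0.10j],  [(-0.37+0j), -0.82+0.00j, -0.82-0.00j],  [(0.25+0j), 0.32+0.35j, (0.32-0.35j)]]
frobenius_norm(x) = 0.22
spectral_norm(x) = 0.21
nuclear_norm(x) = 0.28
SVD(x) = [[-0.38, -0.88, 0.3], [0.82, -0.17, 0.54], [-0.42, 0.45, 0.79]] @ diag([0.21464134610493618, 0.04700412078831772, 0.022797043035846596]) @ [[-0.11,-0.34,-0.93], [-0.99,0.1,0.08], [0.07,0.93,-0.35]]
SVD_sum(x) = [[0.01, 0.03, 0.08], [-0.02, -0.06, -0.17], [0.01, 0.03, 0.08]] + [[0.04,  -0.0,  -0.00], [0.01,  -0.0,  -0.00], [-0.02,  0.00,  0.00]] + [[0.0,0.01,-0.0], [0.00,0.01,-0.0], [0.0,0.02,-0.01]]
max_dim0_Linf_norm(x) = 0.17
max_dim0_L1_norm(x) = 0.32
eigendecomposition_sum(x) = [[(0.04+0j), (0.02+0j), (0.01+0j)], [0.02+0.00j, (0.01+0j), 0j], [-0.01-0.00j, -0.01+0.00j, -0.00-0.00j]] + [[0.01+0.00j, (0.01-0.02j), (0.03-0.02j)], [(-0.01-0.01j), -0.03+0.04j, (-0.09+0.02j)], [0.01j, 0.03-0.00j, 0.04+0.03j]] + [[(0.01-0j), 0.01+0.02j, 0.03+0.02j], [(-0.01+0.01j), -0.03-0.04j, (-0.09-0.02j)], [-0.01j, (0.03+0j), 0.04-0.03j]]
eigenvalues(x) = [(0.04+0j), (0.02+0.07j), (0.02-0.07j)]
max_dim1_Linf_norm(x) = 0.17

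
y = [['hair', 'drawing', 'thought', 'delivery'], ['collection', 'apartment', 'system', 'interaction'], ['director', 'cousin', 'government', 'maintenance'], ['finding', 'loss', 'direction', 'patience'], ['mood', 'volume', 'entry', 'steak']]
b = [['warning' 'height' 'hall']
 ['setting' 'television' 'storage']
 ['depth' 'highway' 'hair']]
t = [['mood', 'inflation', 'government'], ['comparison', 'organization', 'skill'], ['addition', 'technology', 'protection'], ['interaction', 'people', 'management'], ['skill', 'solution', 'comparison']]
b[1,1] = 'television'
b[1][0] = 'setting'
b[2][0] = 'depth'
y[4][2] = 'entry'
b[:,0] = ['warning', 'setting', 'depth']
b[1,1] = 'television'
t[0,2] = 'government'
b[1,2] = 'storage'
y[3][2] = 'direction'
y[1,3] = 'interaction'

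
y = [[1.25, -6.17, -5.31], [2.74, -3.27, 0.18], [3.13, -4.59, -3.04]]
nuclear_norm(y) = 14.80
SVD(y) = [[-0.75, 0.54, -0.38], [-0.31, -0.79, -0.52], [-0.58, -0.27, 0.77]] @ diag([10.717939536672061, 3.2562846045998826, 0.8302907093830055]) @ [[-0.34, 0.78, 0.53], [-0.72, 0.15, -0.68], [0.61, 0.61, -0.51]]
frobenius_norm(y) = 11.23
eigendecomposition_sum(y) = [[(0.71+2.74j), (-2.92-2.29j), -2.86+0.30j], [(1.47-0.09j), -1.46+1.26j, -0.13+1.49j], [1.49+1.11j, (-2.44+0.03j), -1.34+1.33j]] + [[(0.71-2.74j), -2.92+2.29j, -2.86-0.30j],[1.47+0.09j, (-1.46-1.26j), (-0.13-1.49j)],[1.49-1.11j, (-2.44-0.03j), (-1.34-1.33j)]] + [[(-0.18-0j), -0.33+0.00j, 0.41+0.00j], [(-0.19-0j), -0.36+0.00j, 0.44+0.00j], [0.15+0.00j, (0.28-0j), -0.35-0.00j]]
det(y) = -28.98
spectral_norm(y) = 10.72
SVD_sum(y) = [[2.72, -6.24, -4.27], [1.14, -2.62, -1.79], [2.11, -4.85, -3.31]] + [[-1.28, 0.27, -1.20],[1.86, -0.39, 1.75],[0.64, -0.13, 0.60]] + [[-0.19, -0.19, 0.16], [-0.26, -0.26, 0.22], [0.39, 0.39, -0.32]]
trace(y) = -5.06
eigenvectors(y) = [[-0.77+0.00j, (-0.77-0j), (-0.59+0j)], [-0.08+0.39j, -0.08-0.39j, (-0.64+0j)], [(-0.39+0.31j), -0.39-0.31j, 0.50+0.00j]]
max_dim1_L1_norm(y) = 12.73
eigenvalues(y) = [(-2.09+5.32j), (-2.09-5.32j), (-0.89+0j)]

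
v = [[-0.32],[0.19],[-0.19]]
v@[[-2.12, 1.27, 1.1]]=[[0.68,  -0.41,  -0.35], [-0.4,  0.24,  0.21], [0.4,  -0.24,  -0.21]]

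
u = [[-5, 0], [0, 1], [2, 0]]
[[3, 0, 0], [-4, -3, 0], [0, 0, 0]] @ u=[[-15, 0], [20, -3], [0, 0]]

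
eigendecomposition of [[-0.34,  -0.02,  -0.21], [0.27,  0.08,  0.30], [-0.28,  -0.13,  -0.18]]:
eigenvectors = [[(0.69+0j), 0.06+0.32j, 0.06-0.32j], [(-0.59+0j), (-0.76+0j), (-0.76-0j)], [0.43+0.00j, 0.13-0.55j, (0.13+0.55j)]]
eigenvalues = [(-0.45+0j), (0.01+0.1j), (0.01-0.1j)]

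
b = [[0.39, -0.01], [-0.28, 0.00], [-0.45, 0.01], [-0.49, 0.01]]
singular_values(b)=[0.82, 0.01]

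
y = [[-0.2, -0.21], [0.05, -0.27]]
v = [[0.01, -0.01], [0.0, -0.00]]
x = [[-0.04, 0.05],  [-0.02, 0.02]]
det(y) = 0.06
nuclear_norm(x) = 0.07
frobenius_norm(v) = 0.01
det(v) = 0.00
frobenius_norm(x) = 0.07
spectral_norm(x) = 0.07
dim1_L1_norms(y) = [0.41, 0.32]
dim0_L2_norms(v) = [0.01, 0.01]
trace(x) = -0.02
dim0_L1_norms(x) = [0.06, 0.07]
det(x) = 0.00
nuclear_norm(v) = 0.01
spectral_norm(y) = 0.36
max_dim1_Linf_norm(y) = 0.27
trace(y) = -0.47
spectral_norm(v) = 0.01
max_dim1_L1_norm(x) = 0.09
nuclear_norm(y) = 0.54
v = y @ x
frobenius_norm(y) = 0.40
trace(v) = 0.01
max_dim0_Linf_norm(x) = 0.05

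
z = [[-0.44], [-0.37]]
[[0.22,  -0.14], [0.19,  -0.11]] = z @ [[-0.51, 0.31]]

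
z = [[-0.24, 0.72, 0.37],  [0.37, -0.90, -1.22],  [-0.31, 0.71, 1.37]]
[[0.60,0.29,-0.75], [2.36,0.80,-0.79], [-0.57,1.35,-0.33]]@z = [[0.20, -0.36, -1.16],[-0.03, 0.42, -1.19],[0.74, -1.86, -2.31]]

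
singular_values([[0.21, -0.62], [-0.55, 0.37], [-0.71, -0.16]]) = [0.98, 0.66]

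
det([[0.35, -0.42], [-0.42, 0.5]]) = -0.001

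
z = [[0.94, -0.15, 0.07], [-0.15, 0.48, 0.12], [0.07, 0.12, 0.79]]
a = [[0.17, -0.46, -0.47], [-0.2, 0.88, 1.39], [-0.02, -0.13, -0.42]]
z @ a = [[0.19, -0.57, -0.68], [-0.12, 0.48, 0.69], [-0.03, -0.03, -0.20]]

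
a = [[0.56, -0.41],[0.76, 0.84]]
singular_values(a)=[1.14, 0.69]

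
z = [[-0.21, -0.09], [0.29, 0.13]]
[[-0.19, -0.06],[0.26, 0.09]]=z @ [[0.88, 0.06], [0.06, 0.53]]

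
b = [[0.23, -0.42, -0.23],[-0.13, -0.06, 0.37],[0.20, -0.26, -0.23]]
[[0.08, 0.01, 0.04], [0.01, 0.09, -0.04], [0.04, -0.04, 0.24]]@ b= [[0.03, -0.04, -0.02],  [-0.02, 0.0, 0.04],  [0.06, -0.08, -0.08]]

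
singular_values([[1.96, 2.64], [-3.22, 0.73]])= [3.9, 2.54]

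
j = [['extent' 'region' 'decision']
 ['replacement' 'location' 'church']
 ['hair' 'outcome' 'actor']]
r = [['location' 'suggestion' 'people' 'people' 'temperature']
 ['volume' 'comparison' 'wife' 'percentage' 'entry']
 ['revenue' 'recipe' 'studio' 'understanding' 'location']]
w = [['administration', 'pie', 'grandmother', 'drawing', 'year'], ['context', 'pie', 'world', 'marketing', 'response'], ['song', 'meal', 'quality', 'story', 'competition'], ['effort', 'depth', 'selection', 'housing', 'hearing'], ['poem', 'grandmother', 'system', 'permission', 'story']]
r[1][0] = 'volume'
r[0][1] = 'suggestion'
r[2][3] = 'understanding'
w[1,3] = 'marketing'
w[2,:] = ['song', 'meal', 'quality', 'story', 'competition']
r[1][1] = 'comparison'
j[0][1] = 'region'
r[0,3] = 'people'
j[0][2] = 'decision'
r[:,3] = ['people', 'percentage', 'understanding']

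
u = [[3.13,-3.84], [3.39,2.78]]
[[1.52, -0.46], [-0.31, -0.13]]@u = [[3.20,-7.12], [-1.41,0.83]]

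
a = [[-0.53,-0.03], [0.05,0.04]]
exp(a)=[[0.59, -0.02], [0.04, 1.04]]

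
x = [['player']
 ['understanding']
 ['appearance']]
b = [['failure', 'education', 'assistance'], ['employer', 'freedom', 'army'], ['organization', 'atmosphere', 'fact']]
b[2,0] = 'organization'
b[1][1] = 'freedom'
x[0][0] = 'player'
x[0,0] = 'player'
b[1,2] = 'army'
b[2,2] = 'fact'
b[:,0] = ['failure', 'employer', 'organization']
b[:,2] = ['assistance', 'army', 'fact']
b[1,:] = ['employer', 'freedom', 'army']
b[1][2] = 'army'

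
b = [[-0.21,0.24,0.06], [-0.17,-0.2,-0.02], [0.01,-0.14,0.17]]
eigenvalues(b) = [(-0.21+0.21j), (-0.21-0.21j), (0.18+0j)]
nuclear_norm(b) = 0.79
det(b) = 0.02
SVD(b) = [[-0.84,  -0.50,  0.22],[0.38,  -0.82,  -0.44],[0.40,  -0.29,  0.87]] @ diag([0.35151578267499833, 0.26265009388159444, 0.17507593413822736]) @ [[0.33, -0.94, 0.03], [0.92, 0.31, -0.24], [0.22, 0.10, 0.97]]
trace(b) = -0.24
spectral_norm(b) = 0.35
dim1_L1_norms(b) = [0.51, 0.39, 0.32]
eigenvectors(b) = [[(0.76+0j), 0.76-0.00j, (0.09+0j)], [0.02+0.62j, (0.02-0.62j), (-0.09+0j)], [-0.10+0.17j, -0.10-0.17j, (0.99+0j)]]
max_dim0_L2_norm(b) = 0.34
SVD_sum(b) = [[-0.10, 0.28, -0.01], [0.04, -0.12, 0.00], [0.05, -0.13, 0.0]] + [[-0.12, -0.04, 0.03], [-0.2, -0.07, 0.05], [-0.07, -0.02, 0.02]] + [[0.01, 0.00, 0.04], [-0.02, -0.01, -0.07], [0.03, 0.02, 0.15]]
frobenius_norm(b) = 0.47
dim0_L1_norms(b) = [0.39, 0.58, 0.25]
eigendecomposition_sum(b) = [[-0.11+0.10j, 0.12+0.13j, (0.02+0j)], [(-0.08-0.08j), -0.10+0.10j, -0.00+0.02j], [(-0.01-0.04j), (-0.05+0.01j), (-0+0j)]] + [[(-0.11-0.1j), (0.12-0.13j), 0.02-0.00j], [(-0.08+0.08j), -0.10-0.10j, (-0-0.02j)], [-0.01+0.04j, -0.05-0.01j, -0.00-0.00j]] + [[0.00-0.00j, (-0+0j), (0.02-0j)], [-0.00+0.00j, -0j, -0.02+0.00j], [0.03-0.00j, (-0.05+0j), (0.18-0j)]]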